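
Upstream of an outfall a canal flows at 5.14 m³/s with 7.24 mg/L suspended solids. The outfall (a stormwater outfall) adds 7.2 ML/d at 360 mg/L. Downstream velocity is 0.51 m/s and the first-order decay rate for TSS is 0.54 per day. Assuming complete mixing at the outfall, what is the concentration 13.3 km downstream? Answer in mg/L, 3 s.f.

7.2 ML/d = 0.08333 m³/s.
After complete mixing, C₀ = (0.08333·360 + 5.14·7.24) / 5.223 = 12.87 mg/L.
Travel time t = 1.33e+04 m / 0.51 m/s = 2.608e+04 s = 0.3018 d.
C = 12.87·exp(−0.54·0.3018) = 12.87·0.8496 = 10.93 mg/L.

10.9 mg/L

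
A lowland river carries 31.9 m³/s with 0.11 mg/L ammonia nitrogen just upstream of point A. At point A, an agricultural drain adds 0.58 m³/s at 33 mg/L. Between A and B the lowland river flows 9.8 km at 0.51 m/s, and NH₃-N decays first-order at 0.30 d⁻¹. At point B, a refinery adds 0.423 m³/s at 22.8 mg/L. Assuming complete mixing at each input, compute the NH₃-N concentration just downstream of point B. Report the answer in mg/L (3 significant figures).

After input A: C = (31.9·0.11 + 0.58·33) / 32.48 = 0.6973 mg/L.
Over the 9.8 km reach to input B (t = 1.922e+04 s = 0.2224 d), decay gives C = 0.6973·exp(−0.30·0.2224) = 0.6523 mg/L.
After input B: C = (32.48·0.6523 + 0.423·22.8) / 32.9 = 0.937 mg/L.

0.937 mg/L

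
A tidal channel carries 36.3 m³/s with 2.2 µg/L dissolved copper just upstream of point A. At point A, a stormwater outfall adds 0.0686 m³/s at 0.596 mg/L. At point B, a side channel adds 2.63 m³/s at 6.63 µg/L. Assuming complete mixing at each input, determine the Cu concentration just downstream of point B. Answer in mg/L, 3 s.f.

0.00354 mg/L

2.2 µg/L = 0.0022 mg/L.
After input A: C = (36.3·0.0022 + 0.0686·0.596) / 36.37 = 0.00332 mg/L.
6.63 µg/L = 0.00663 mg/L.
After input B: C = (36.37·0.00332 + 2.63·0.00663) / 39 = 0.003543 mg/L.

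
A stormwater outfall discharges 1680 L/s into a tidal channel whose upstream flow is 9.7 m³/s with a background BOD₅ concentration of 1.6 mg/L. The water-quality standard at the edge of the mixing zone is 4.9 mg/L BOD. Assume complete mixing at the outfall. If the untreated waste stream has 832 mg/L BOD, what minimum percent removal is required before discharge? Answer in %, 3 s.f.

97.1 %

1680 L/s = 1.68 m³/s.
Mass balance: 4.9·11.38 = 1.68·Cₑ + 9.7·1.6.
Cₑ = (55.76 − 15.52) / 1.68 = 23.95 mg/L.
Required removal = 1 − 23.95/832 = 97.12 %.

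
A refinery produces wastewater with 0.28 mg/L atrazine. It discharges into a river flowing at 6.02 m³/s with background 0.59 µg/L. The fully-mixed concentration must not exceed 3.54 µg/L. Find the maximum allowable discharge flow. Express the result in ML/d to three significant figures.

5.55 ML/d

0.59 µg/L = 0.00059 mg/L.
3.54 µg/L = 0.00354 mg/L.
Mass balance at complete mixing: C_std·(Q_w + Q_r) = Q_w·C_e + Q_r·C_b.
Rearranging, Q_w = Q_r·(C_std − C_b)/(C_e − C_std) = 6.02·(0.00354 − 0.00059) / (0.28 − 0.00354) = 0.06424 m³/s.
= 5.55 ML/d.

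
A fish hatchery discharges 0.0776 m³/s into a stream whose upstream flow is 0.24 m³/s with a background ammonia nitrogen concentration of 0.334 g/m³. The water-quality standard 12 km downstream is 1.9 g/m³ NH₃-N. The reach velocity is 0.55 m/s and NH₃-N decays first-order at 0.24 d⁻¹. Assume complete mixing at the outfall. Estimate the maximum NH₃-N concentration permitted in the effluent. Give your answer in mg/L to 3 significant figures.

7.23 mg/L

Travel time to the compliance point: t = 1.2e+04/0.55 = 2.182e+04 s = 0.2525 d; decay factor exp(−0.24·0.2525) = 0.9412.
So the concentration just after mixing may be at most 1.9/0.9412 = 2.019 mg/L.
Mass balance: 2.019·0.3176 = 0.0776·Cₑ + 0.24·0.334.
Cₑ = (0.6411 − 0.08016) / 0.0776 = 7.229 mg/L.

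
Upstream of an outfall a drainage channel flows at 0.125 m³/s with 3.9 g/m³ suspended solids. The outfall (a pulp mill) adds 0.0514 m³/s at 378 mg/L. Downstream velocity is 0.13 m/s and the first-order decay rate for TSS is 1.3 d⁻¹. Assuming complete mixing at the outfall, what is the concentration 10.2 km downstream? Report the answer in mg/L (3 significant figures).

After complete mixing, C₀ = (0.0514·378 + 0.125·3.9) / 0.1764 = 112.9 mg/L.
Travel time t = 1.02e+04 m / 0.13 m/s = 7.846e+04 s = 0.9081 d.
C = 112.9·exp(−1.3·0.9081) = 112.9·0.3071 = 34.67 mg/L.

34.7 mg/L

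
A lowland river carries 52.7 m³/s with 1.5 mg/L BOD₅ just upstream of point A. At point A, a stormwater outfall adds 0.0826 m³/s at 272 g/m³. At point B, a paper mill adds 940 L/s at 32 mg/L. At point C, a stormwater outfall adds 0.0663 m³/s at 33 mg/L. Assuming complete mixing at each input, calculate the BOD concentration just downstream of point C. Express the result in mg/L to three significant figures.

2.49 mg/L

After input A: C = (52.7·1.5 + 0.0826·272) / 52.78 = 1.923 mg/L.
940 L/s = 0.94 m³/s.
After input B: C = (52.78·1.923 + 0.94·32) / 53.72 = 2.45 mg/L.
After input C: C = (53.72·2.45 + 0.0663·33) / 53.79 = 2.487 mg/L.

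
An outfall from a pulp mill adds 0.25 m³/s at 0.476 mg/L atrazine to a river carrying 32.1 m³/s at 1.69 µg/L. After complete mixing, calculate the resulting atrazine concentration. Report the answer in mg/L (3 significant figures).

1.69 µg/L = 0.00169 mg/L.
Flow-weighted mixing gives C = (0.25·0.476 + 32.1·0.00169) / (0.25 + 32.1) = 0.1732/32.35 = 0.005355 mg/L.

0.00536 mg/L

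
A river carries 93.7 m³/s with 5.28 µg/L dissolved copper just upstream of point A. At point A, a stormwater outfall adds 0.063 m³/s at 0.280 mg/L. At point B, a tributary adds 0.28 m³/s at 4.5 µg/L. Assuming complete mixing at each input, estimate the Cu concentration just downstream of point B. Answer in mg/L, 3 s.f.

5.28 µg/L = 0.00528 mg/L.
After input A: C = (93.7·0.00528 + 0.063·0.28) / 93.76 = 0.005465 mg/L.
4.5 µg/L = 0.0045 mg/L.
After input B: C = (93.76·0.005465 + 0.28·0.0045) / 94.04 = 0.005462 mg/L.

0.00546 mg/L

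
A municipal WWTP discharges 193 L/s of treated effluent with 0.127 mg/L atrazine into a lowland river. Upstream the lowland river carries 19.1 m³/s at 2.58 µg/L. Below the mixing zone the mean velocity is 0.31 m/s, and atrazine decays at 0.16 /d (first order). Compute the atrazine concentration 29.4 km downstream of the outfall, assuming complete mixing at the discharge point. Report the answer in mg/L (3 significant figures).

0.00321 mg/L

193 L/s = 0.193 m³/s.
2.58 µg/L = 0.00258 mg/L.
After complete mixing, C₀ = (0.193·0.127 + 19.1·0.00258) / 19.29 = 0.003825 mg/L.
Travel time t = 2.94e+04 m / 0.31 m/s = 9.484e+04 s = 1.098 d.
C = 0.003825·exp(−0.16·1.098) = 0.003825·0.8389 = 0.003209 mg/L.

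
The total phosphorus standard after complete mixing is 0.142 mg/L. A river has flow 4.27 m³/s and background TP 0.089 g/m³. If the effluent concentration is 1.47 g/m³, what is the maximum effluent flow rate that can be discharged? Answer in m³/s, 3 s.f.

Mass balance at complete mixing: C_std·(Q_w + Q_r) = Q_w·C_e + Q_r·C_b.
Rearranging, Q_w = Q_r·(C_std − C_b)/(C_e − C_std) = 4.27·(0.142 − 0.089) / (1.47 − 0.142) = 0.1704 m³/s.

0.170 m³/s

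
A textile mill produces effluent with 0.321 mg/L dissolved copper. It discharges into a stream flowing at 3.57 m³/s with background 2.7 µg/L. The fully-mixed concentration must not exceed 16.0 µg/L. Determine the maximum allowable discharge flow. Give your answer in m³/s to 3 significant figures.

0.156 m³/s

2.7 µg/L = 0.0027 mg/L.
16.0 µg/L = 0.016 mg/L.
Mass balance at complete mixing: C_std·(Q_w + Q_r) = Q_w·C_e + Q_r·C_b.
Rearranging, Q_w = Q_r·(C_std − C_b)/(C_e − C_std) = 3.57·(0.016 − 0.0027) / (0.321 − 0.016) = 0.1557 m³/s.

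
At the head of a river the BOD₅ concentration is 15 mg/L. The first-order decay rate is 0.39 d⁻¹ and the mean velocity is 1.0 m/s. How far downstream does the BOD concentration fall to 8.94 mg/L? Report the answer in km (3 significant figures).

From C = C₀·e^(−kt), t = ln(C₀/C)/k = ln(15/8.94)/0.39 = 0.5175/0.39 = 1.327 d.
Distance = v·t = 1.0 m/s × 1.146e+05 s = 1.146e+05 m = 114.6 km.

115 km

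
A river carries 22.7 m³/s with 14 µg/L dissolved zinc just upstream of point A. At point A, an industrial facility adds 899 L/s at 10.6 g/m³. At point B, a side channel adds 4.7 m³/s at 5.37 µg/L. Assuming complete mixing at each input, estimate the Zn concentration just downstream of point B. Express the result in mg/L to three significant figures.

14 µg/L = 0.014 mg/L.
899 L/s = 0.899 m³/s.
After input A: C = (22.7·0.014 + 0.899·10.6) / 23.6 = 0.4173 mg/L.
5.37 µg/L = 0.00537 mg/L.
After input B: C = (23.6·0.4173 + 4.7·0.00537) / 28.3 = 0.3489 mg/L.

0.349 mg/L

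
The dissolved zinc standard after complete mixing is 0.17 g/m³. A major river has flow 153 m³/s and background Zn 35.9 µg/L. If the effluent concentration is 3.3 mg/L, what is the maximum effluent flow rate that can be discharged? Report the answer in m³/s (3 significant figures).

35.9 µg/L = 0.0359 mg/L.
Mass balance at complete mixing: C_std·(Q_w + Q_r) = Q_w·C_e + Q_r·C_b.
Rearranging, Q_w = Q_r·(C_std − C_b)/(C_e − C_std) = 153·(0.17 − 0.0359) / (3.3 − 0.17) = 6.555 m³/s.

6.56 m³/s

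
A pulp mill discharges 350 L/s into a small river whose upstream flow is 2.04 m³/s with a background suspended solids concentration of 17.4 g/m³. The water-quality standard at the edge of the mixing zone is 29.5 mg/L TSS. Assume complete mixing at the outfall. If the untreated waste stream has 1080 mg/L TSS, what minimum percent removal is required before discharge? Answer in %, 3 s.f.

90.7 %

350 L/s = 0.35 m³/s.
Mass balance: 29.5·2.39 = 0.35·Cₑ + 2.04·17.4.
Cₑ = (70.51 − 35.5) / 0.35 = 100 mg/L.
Required removal = 1 − 100/1080 = 90.74 %.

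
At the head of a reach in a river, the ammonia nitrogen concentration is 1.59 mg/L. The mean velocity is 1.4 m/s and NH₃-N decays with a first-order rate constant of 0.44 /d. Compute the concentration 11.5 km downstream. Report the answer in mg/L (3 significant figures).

Travel time t = 11.5 km / 1.4 m/s = 1.15e+04/1.4 = 8214 s = 0.09507 d.
First-order decay: C = 1.59·exp(−0.44·0.09507) = 1.59·0.959 = 1.525 mg/L.

1.52 mg/L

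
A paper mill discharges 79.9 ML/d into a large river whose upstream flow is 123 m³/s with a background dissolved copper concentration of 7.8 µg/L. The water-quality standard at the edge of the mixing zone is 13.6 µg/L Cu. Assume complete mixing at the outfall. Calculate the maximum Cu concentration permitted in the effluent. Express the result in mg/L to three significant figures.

79.9 ML/d = 0.9248 m³/s.
7.8 µg/L = 0.0078 mg/L.
13.6 µg/L = 0.0136 mg/L.
Mass balance: 0.0136·123.9 = 0.9248·Cₑ + 123·0.0078.
Cₑ = (1.685 − 0.9594) / 0.9248 = 0.785 mg/L.

0.785 mg/L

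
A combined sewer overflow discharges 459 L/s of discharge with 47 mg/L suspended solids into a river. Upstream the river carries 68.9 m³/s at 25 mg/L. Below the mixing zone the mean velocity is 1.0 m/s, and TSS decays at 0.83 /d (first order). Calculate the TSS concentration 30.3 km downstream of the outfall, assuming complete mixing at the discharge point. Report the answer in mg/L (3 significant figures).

18.8 mg/L

459 L/s = 0.459 m³/s.
After complete mixing, C₀ = (0.459·47 + 68.9·25) / 69.36 = 25.15 mg/L.
Travel time t = 3.03e+04 m / 1.0 m/s = 3.03e+04 s = 0.3507 d.
C = 25.15·exp(−0.83·0.3507) = 25.15·0.7475 = 18.8 mg/L.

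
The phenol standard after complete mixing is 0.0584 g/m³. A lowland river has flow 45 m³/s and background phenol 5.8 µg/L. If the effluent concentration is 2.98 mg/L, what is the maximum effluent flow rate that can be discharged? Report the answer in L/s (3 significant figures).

810 L/s

5.8 µg/L = 0.0058 mg/L.
Mass balance at complete mixing: C_std·(Q_w + Q_r) = Q_w·C_e + Q_r·C_b.
Rearranging, Q_w = Q_r·(C_std − C_b)/(C_e − C_std) = 45·(0.0584 − 0.0058) / (2.98 − 0.0584) = 0.8102 m³/s.
= 810.2 L/s.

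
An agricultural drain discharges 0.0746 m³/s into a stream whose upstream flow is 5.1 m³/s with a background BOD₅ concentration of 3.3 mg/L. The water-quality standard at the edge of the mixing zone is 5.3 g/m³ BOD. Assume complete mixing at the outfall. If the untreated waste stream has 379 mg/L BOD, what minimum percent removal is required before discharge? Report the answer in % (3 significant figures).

62.5 %

Mass balance: 5.3·5.175 = 0.0746·Cₑ + 5.1·3.3.
Cₑ = (27.43 − 16.83) / 0.0746 = 142 mg/L.
Required removal = 1 − 142/379 = 62.53 %.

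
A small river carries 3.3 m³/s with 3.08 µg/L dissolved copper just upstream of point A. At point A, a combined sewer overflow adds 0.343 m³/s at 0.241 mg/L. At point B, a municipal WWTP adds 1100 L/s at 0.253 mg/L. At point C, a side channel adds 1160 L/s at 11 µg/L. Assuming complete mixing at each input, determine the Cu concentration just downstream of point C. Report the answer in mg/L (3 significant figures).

3.08 µg/L = 0.00308 mg/L.
After input A: C = (3.3·0.00308 + 0.343·0.241) / 3.643 = 0.02548 mg/L.
1100 L/s = 1.1 m³/s.
After input B: C = (3.643·0.02548 + 1.1·0.253) / 4.743 = 0.07825 mg/L.
1160 L/s = 1.16 m³/s.
11 µg/L = 0.011 mg/L.
After input C: C = (4.743·0.07825 + 1.16·0.011) / 5.903 = 0.06503 mg/L.

0.0650 mg/L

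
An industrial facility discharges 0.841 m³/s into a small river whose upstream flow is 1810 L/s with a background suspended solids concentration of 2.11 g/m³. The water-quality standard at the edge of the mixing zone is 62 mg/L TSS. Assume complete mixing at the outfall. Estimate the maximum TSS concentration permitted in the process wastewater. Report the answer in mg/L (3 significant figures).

1810 L/s = 1.81 m³/s.
Mass balance: 62·2.651 = 0.841·Cₑ + 1.81·2.11.
Cₑ = (164.4 − 3.819) / 0.841 = 190.9 mg/L.

191 mg/L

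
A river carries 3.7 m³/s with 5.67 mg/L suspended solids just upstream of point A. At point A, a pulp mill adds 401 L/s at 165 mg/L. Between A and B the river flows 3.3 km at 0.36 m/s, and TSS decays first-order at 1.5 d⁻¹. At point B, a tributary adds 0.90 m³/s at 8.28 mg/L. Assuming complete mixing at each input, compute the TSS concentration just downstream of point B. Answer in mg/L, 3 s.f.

16.4 mg/L

401 L/s = 0.401 m³/s.
After input A: C = (3.7·5.67 + 0.401·165) / 4.101 = 21.25 mg/L.
Over the 3.3 km reach to input B (t = 9167 s = 0.1061 d), decay gives C = 21.25·exp(−1.5·0.1061) = 18.12 mg/L.
After input B: C = (4.101·18.12 + 0.9·8.28) / 5.001 = 16.35 mg/L.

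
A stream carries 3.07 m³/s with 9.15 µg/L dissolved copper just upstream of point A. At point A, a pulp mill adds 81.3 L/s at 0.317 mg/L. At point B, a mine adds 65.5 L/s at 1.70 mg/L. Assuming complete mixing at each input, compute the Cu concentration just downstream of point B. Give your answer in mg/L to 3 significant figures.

9.15 µg/L = 0.00915 mg/L.
81.3 L/s = 0.0813 m³/s.
After input A: C = (3.07·0.00915 + 0.0813·0.317) / 3.151 = 0.01709 mg/L.
65.5 L/s = 0.0655 m³/s.
After input B: C = (3.151·0.01709 + 0.0655·1.7) / 3.217 = 0.05136 mg/L.

0.0514 mg/L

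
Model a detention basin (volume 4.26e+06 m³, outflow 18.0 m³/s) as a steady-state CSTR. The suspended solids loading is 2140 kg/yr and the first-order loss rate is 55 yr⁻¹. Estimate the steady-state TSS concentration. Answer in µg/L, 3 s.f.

2.67 µg/L

Outflow Q = 18.0 m³/s × 3.156e+07 s/yr = 5.68e+08 m³/yr.
Steady-state CSTR mass balance: W = Q·C + k·V·C, so C = W/(Q + kV).
Q + kV = 5.68e+08 + 55·4.26e+06 = 8.023e+08 m³/yr.
C = 2140/8.023e+08 = 2.667e-06 kg/m³ = 0.002667 mg/L = 2.667 µg/L.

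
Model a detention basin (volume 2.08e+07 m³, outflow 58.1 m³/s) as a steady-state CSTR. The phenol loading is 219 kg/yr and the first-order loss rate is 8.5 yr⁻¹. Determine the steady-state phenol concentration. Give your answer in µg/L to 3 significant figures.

Outflow Q = 58.1 m³/s × 3.156e+07 s/yr = 1.833e+09 m³/yr.
Steady-state CSTR mass balance: W = Q·C + k·V·C, so C = W/(Q + kV).
Q + kV = 1.833e+09 + 8.5·2.08e+07 = 2.01e+09 m³/yr.
C = 219/2.01e+09 = 1.089e-07 kg/m³ = 0.0001089 mg/L = 0.1089 µg/L.

0.109 µg/L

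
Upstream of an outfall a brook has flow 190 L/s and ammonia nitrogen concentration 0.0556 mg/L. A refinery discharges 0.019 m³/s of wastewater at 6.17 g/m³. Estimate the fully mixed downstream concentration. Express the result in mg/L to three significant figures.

190 L/s = 0.19 m³/s.
Conservation of mass across the mixing zone: C = (0.019·6.17 + 0.19·0.0556) / (0.019 + 0.19) = 0.1278/0.209 = 0.6115 mg/L.

0.611 mg/L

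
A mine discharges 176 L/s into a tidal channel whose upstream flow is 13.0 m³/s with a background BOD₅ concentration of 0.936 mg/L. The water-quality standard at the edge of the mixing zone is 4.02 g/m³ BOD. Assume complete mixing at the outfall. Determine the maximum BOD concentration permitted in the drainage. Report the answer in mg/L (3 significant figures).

232 mg/L

176 L/s = 0.176 m³/s.
Mass balance: 4.02·13.18 = 0.176·Cₑ + 13·0.936.
Cₑ = (52.97 − 12.17) / 0.176 = 231.8 mg/L.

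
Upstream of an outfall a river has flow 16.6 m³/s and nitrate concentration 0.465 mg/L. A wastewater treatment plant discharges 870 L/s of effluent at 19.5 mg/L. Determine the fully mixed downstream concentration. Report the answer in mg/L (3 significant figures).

1.41 mg/L

870 L/s = 0.87 m³/s.
Flow-weighted mixing gives C = (0.87·19.5 + 16.6·0.465) / (0.87 + 16.6) = 24.68/17.47 = 1.413 mg/L.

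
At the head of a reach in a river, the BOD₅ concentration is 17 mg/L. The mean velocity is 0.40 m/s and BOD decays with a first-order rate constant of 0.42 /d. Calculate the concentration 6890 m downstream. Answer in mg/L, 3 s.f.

Travel time t = 6890 m / 0.40 m/s = 6890/0.40 = 1.722e+04 s = 0.1994 d.
First-order decay: C = 17·exp(−0.42·0.1994) = 17·0.9197 = 15.63 mg/L.

15.6 mg/L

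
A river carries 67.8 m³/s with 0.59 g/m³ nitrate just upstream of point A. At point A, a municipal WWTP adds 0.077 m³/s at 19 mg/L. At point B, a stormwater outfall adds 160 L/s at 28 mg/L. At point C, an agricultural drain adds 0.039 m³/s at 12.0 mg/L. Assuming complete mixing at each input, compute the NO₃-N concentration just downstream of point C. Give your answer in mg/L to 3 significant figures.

After input A: C = (67.8·0.59 + 0.077·19) / 67.88 = 0.6109 mg/L.
160 L/s = 0.16 m³/s.
After input B: C = (67.88·0.6109 + 0.16·28) / 68.04 = 0.6753 mg/L.
After input C: C = (68.04·0.6753 + 0.039·12) / 68.08 = 0.6818 mg/L.

0.682 mg/L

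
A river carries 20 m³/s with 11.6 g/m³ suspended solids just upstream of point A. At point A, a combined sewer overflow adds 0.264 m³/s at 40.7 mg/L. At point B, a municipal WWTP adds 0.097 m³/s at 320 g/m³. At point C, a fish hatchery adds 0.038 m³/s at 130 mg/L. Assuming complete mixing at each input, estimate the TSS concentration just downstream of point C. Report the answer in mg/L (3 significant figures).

13.7 mg/L

After input A: C = (20·11.6 + 0.264·40.7) / 20.26 = 11.98 mg/L.
After input B: C = (20.26·11.98 + 0.097·320) / 20.36 = 13.45 mg/L.
After input C: C = (20.36·13.45 + 0.038·130) / 20.4 = 13.66 mg/L.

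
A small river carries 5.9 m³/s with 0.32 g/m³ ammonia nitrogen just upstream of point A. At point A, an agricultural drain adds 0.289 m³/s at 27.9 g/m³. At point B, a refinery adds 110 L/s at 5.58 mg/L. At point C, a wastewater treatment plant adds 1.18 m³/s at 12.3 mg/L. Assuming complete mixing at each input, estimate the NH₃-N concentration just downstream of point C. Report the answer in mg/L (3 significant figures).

3.35 mg/L

After input A: C = (5.9·0.32 + 0.289·27.9) / 6.189 = 1.608 mg/L.
110 L/s = 0.11 m³/s.
After input B: C = (6.189·1.608 + 0.11·5.58) / 6.299 = 1.677 mg/L.
After input C: C = (6.299·1.677 + 1.18·12.3) / 7.479 = 3.353 mg/L.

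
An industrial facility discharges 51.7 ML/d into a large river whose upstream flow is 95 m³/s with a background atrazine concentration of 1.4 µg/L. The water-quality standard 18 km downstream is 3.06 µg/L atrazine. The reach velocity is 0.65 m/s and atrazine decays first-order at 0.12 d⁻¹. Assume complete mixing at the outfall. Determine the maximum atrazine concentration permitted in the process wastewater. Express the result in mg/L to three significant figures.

0.286 mg/L

51.7 ML/d = 0.5984 m³/s.
1.4 µg/L = 0.0014 mg/L.
3.06 µg/L = 0.00306 mg/L.
Travel time to the compliance point: t = 1.8e+04/0.65 = 2.769e+04 s = 0.3205 d; decay factor exp(−0.12·0.3205) = 0.9623.
So the concentration just after mixing may be at most 0.00306/0.9623 = 0.00318 mg/L.
Mass balance: 0.00318·95.6 = 0.5984·Cₑ + 95·0.0014.
Cₑ = (0.304 − 0.133) / 0.5984 = 0.2858 mg/L.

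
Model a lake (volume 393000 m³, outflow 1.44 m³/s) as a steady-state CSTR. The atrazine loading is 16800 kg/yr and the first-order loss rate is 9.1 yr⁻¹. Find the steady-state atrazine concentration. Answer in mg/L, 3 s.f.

0.343 mg/L

Outflow Q = 1.44 m³/s × 3.156e+07 s/yr = 4.544e+07 m³/yr.
Steady-state CSTR mass balance: W = Q·C + k·V·C, so C = W/(Q + kV).
Q + kV = 4.544e+07 + 9.1·393000 = 4.902e+07 m³/yr.
C = 16800/4.902e+07 = 0.0003427 kg/m³ = 0.3427 mg/L.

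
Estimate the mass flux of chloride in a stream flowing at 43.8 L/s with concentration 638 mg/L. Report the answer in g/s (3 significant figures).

27.9 g/s

43.8 L/s = 0.0438 m³/s.
Mass flux = Q·C = 0.0438 m³/s × 638 g/m³ = 27.94 g/s.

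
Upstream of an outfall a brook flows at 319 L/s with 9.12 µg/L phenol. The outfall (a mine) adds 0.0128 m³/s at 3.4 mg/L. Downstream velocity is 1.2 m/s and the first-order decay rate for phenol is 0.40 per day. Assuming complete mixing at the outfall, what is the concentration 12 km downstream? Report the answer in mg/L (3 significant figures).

319 L/s = 0.319 m³/s.
9.12 µg/L = 0.00912 mg/L.
After complete mixing, C₀ = (0.0128·3.4 + 0.319·0.00912) / 0.3318 = 0.1399 mg/L.
Travel time t = 1.2e+04 m / 1.2 m/s = 1e+04 s = 0.1157 d.
C = 0.1399·exp(−0.40·0.1157) = 0.1399·0.9548 = 0.1336 mg/L.

0.134 mg/L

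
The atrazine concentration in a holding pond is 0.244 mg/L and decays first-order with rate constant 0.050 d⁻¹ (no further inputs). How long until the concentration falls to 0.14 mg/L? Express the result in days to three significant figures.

11.1 d

t = ln(C₀/C)/k = ln(0.244/0.14)/0.050 = 0.5555/0.050 = 11.11 d.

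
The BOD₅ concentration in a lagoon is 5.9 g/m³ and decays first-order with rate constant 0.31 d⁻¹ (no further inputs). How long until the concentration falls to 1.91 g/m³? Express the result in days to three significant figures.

t = ln(C₀/C)/k = ln(5.9/1.91)/0.31 = 1.128/0.31 = 3.638 d.

3.64 d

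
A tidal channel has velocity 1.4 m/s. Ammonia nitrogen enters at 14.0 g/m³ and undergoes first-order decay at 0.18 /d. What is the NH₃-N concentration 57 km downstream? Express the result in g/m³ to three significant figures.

Travel time t = 57 km / 1.4 m/s = 5.7e+04/1.4 = 4.071e+04 s = 0.4712 d.
First-order decay: C = 14.0·exp(−0.18·0.4712) = 14.0·0.9187 = 12.86 g/m³.

12.9 g/m³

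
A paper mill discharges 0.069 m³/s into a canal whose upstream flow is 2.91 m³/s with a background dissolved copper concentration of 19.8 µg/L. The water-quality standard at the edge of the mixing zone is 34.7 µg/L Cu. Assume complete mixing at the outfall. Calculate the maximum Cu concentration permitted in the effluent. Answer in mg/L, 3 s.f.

19.8 µg/L = 0.0198 mg/L.
34.7 µg/L = 0.0347 mg/L.
Mass balance: 0.0347·2.979 = 0.069·Cₑ + 2.91·0.0198.
Cₑ = (0.1034 − 0.05762) / 0.069 = 0.6631 mg/L.

0.663 mg/L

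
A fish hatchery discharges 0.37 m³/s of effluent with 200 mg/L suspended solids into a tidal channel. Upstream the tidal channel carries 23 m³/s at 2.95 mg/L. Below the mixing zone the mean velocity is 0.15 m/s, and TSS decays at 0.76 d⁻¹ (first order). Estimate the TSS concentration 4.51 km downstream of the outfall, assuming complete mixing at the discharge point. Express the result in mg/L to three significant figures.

4.66 mg/L

After complete mixing, C₀ = (0.37·200 + 23·2.95) / 23.37 = 6.07 mg/L.
Travel time t = 4510 m / 0.15 m/s = 3.007e+04 s = 0.348 d.
C = 6.07·exp(−0.76·0.348) = 6.07·0.7676 = 4.659 mg/L.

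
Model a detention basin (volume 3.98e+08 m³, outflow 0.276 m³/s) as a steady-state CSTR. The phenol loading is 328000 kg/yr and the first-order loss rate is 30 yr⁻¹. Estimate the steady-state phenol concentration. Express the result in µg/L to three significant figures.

Outflow Q = 0.276 m³/s × 3.156e+07 s/yr = 8.71e+06 m³/yr.
Steady-state CSTR mass balance: W = Q·C + k·V·C, so C = W/(Q + kV).
Q + kV = 8.71e+06 + 30·3.98e+08 = 1.195e+10 m³/yr.
C = 328000/1.195e+10 = 2.745e-05 kg/m³ = 0.02745 mg/L = 27.45 µg/L.

27.5 µg/L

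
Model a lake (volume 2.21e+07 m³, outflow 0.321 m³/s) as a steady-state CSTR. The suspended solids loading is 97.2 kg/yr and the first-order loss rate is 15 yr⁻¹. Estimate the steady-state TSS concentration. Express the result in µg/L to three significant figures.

0.285 µg/L

Outflow Q = 0.321 m³/s × 3.156e+07 s/yr = 1.013e+07 m³/yr.
Steady-state CSTR mass balance: W = Q·C + k·V·C, so C = W/(Q + kV).
Q + kV = 1.013e+07 + 15·2.21e+07 = 3.416e+08 m³/yr.
C = 97.2/3.416e+08 = 2.845e-07 kg/m³ = 0.0002845 mg/L = 0.2845 µg/L.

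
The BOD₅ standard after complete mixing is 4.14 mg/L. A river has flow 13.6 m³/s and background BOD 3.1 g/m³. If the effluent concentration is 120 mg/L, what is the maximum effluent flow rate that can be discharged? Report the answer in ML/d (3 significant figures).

Mass balance at complete mixing: C_std·(Q_w + Q_r) = Q_w·C_e + Q_r·C_b.
Rearranging, Q_w = Q_r·(C_std − C_b)/(C_e − C_std) = 13.6·(4.14 − 3.1) / (120 − 4.14) = 0.1221 m³/s.
= 10.55 ML/d.

10.5 ML/d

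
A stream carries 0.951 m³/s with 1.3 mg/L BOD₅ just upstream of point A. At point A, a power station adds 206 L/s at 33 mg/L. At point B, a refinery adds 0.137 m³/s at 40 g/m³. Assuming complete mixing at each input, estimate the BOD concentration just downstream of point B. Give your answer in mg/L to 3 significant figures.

10.4 mg/L

206 L/s = 0.206 m³/s.
After input A: C = (0.951·1.3 + 0.206·33) / 1.157 = 6.944 mg/L.
After input B: C = (1.157·6.944 + 0.137·40) / 1.294 = 10.44 mg/L.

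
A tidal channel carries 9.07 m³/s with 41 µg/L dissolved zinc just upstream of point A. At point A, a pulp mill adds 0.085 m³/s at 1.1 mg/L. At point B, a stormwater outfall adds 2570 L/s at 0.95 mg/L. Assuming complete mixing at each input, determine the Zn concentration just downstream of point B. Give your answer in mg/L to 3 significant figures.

41 µg/L = 0.041 mg/L.
After input A: C = (9.07·0.041 + 0.085·1.1) / 9.155 = 0.05083 mg/L.
2570 L/s = 2.57 m³/s.
After input B: C = (9.155·0.05083 + 2.57·0.95) / 11.73 = 0.2479 mg/L.

0.248 mg/L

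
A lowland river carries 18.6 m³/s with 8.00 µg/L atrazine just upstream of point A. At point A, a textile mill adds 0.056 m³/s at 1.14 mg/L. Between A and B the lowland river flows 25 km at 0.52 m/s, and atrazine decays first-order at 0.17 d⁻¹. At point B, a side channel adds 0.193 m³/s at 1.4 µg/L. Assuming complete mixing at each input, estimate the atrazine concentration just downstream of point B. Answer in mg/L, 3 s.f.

8.00 µg/L = 0.008 mg/L.
After input A: C = (18.6·0.008 + 0.056·1.14) / 18.66 = 0.0114 mg/L.
Over the 25 km reach to input B (t = 4.808e+04 s = 0.5564 d), decay gives C = 0.0114·exp(−0.17·0.5564) = 0.01037 mg/L.
1.4 µg/L = 0.0014 mg/L.
After input B: C = (18.66·0.01037 + 0.193·0.0014) / 18.85 = 0.01028 mg/L.

0.0103 mg/L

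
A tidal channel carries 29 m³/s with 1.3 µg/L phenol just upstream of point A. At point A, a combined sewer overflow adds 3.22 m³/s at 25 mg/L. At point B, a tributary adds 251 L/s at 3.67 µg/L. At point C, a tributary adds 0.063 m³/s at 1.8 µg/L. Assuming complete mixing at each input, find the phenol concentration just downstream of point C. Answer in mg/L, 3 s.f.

1.3 µg/L = 0.0013 mg/L.
After input A: C = (29·0.0013 + 3.22·25) / 32.22 = 2.5 mg/L.
251 L/s = 0.251 m³/s.
3.67 µg/L = 0.00367 mg/L.
After input B: C = (32.22·2.5 + 0.251·0.00367) / 32.47 = 2.48 mg/L.
1.8 µg/L = 0.0018 mg/L.
After input C: C = (32.47·2.48 + 0.063·0.0018) / 32.53 = 2.476 mg/L.

2.48 mg/L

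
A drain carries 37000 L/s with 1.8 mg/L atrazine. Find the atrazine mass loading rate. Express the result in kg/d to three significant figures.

37000 L/s = 37 m³/s.
Mass flux = Q·C = 37 m³/s × 1.8 g/m³ = 66.6 g/s.
= 66.6 g/s × 86.4 = 5754 kg/d.

5750 kg/d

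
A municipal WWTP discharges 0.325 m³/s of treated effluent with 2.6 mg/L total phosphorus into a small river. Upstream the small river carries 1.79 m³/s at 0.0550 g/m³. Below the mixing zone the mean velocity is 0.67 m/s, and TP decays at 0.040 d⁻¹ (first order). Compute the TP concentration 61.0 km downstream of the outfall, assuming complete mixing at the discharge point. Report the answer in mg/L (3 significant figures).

After complete mixing, C₀ = (0.325·2.6 + 1.79·0.055) / 2.115 = 0.4461 mg/L.
Travel time t = 6.1e+04 m / 0.67 m/s = 9.104e+04 s = 1.054 d.
C = 0.4461·exp(−0.040·1.054) = 0.4461·0.9587 = 0.4277 mg/L.

0.428 mg/L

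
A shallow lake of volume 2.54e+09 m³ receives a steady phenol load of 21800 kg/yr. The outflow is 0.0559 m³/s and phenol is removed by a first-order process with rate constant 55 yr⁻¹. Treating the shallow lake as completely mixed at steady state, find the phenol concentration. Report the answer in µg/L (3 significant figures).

Outflow Q = 0.0559 m³/s × 3.156e+07 s/yr = 1.764e+06 m³/yr.
Steady-state CSTR mass balance: W = Q·C + k·V·C, so C = W/(Q + kV).
Q + kV = 1.764e+06 + 55·2.54e+09 = 1.397e+11 m³/yr.
C = 21800/1.397e+11 = 1.56e-07 kg/m³ = 0.000156 mg/L = 0.156 µg/L.

0.156 µg/L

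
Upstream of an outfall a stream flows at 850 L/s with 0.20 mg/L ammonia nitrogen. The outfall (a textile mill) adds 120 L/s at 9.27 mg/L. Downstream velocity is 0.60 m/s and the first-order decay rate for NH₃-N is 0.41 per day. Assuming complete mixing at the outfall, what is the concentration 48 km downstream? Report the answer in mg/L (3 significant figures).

120 L/s = 0.12 m³/s.
850 L/s = 0.85 m³/s.
After complete mixing, C₀ = (0.12·9.27 + 0.85·0.2) / 0.97 = 1.322 mg/L.
Travel time t = 4.8e+04 m / 0.60 m/s = 8e+04 s = 0.9259 d.
C = 1.322·exp(−0.41·0.9259) = 1.322·0.6841 = 0.9044 mg/L.

0.904 mg/L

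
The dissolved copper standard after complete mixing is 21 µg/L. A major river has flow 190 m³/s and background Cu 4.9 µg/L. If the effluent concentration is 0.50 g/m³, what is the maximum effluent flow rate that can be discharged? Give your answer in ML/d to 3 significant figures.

4.9 µg/L = 0.0049 mg/L.
21 µg/L = 0.021 mg/L.
Mass balance at complete mixing: C_std·(Q_w + Q_r) = Q_w·C_e + Q_r·C_b.
Rearranging, Q_w = Q_r·(C_std − C_b)/(C_e − C_std) = 190·(0.021 − 0.0049) / (0.5 − 0.021) = 6.386 m³/s.
= 551.8 ML/d.

552 ML/d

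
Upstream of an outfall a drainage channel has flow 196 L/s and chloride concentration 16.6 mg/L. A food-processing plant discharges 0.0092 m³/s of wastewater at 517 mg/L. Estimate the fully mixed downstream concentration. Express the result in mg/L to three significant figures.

39.0 mg/L

196 L/s = 0.196 m³/s.
By mass balance at complete mixing, C = (0.0092·517 + 0.196·16.6) / (0.0092 + 0.196) = 8.01/0.2052 = 39.04 mg/L.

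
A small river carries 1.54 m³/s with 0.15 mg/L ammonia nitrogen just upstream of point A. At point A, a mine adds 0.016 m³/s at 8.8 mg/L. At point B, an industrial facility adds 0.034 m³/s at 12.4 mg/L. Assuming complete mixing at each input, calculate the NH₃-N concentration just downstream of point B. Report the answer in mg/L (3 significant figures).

0.499 mg/L

After input A: C = (1.54·0.15 + 0.016·8.8) / 1.556 = 0.2389 mg/L.
After input B: C = (1.556·0.2389 + 0.034·12.4) / 1.59 = 0.499 mg/L.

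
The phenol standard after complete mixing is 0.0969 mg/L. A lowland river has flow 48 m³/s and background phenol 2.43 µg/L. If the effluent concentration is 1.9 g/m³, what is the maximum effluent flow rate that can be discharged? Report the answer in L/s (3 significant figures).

2.43 µg/L = 0.00243 mg/L.
Mass balance at complete mixing: C_std·(Q_w + Q_r) = Q_w·C_e + Q_r·C_b.
Rearranging, Q_w = Q_r·(C_std − C_b)/(C_e − C_std) = 48·(0.0969 − 0.00243) / (1.9 − 0.0969) = 2.515 m³/s.
= 2515 L/s.

2510 L/s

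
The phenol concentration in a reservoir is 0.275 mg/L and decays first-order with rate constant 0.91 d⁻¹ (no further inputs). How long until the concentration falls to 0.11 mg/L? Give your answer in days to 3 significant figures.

t = ln(C₀/C)/k = ln(0.275/0.11)/0.91 = 0.9163/0.91 = 1.007 d.

1.01 d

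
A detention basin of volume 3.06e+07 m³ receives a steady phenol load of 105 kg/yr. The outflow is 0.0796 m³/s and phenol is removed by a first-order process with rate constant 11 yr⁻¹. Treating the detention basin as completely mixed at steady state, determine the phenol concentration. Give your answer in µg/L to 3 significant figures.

0.310 µg/L

Outflow Q = 0.0796 m³/s × 3.156e+07 s/yr = 2.512e+06 m³/yr.
Steady-state CSTR mass balance: W = Q·C + k·V·C, so C = W/(Q + kV).
Q + kV = 2.512e+06 + 11·3.06e+07 = 3.391e+08 m³/yr.
C = 105/3.391e+08 = 3.096e-07 kg/m³ = 0.0003096 mg/L = 0.3096 µg/L.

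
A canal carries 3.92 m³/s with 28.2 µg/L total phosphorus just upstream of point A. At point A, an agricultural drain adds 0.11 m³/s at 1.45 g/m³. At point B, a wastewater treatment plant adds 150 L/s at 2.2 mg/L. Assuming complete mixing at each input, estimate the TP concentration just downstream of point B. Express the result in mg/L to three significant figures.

28.2 µg/L = 0.0282 mg/L.
After input A: C = (3.92·0.0282 + 0.11·1.45) / 4.03 = 0.06701 mg/L.
150 L/s = 0.15 m³/s.
After input B: C = (4.03·0.06701 + 0.15·2.2) / 4.18 = 0.1436 mg/L.

0.144 mg/L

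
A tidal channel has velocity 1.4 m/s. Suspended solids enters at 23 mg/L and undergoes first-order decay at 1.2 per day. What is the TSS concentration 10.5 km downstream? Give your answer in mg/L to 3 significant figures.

20.7 mg/L

Travel time t = 10.5 km / 1.4 m/s = 1.05e+04/1.4 = 7500 s = 0.08681 d.
First-order decay: C = 23·exp(−1.2·0.08681) = 23·0.9011 = 20.72 mg/L.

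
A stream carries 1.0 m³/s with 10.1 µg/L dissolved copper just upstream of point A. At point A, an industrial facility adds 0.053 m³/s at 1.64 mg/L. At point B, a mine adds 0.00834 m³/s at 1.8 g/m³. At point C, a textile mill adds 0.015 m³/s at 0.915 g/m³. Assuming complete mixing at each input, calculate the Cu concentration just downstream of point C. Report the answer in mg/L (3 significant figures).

0.117 mg/L

10.1 µg/L = 0.0101 mg/L.
After input A: C = (1·0.0101 + 0.053·1.64) / 1.053 = 0.09214 mg/L.
After input B: C = (1.053·0.09214 + 0.00834·1.8) / 1.061 = 0.1056 mg/L.
After input C: C = (1.061·0.1056 + 0.015·0.915) / 1.076 = 0.1168 mg/L.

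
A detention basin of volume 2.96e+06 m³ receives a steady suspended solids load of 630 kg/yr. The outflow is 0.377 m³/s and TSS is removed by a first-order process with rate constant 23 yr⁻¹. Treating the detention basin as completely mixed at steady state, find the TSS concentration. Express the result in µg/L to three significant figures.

Outflow Q = 0.377 m³/s × 3.156e+07 s/yr = 1.19e+07 m³/yr.
Steady-state CSTR mass balance: W = Q·C + k·V·C, so C = W/(Q + kV).
Q + kV = 1.19e+07 + 23·2.96e+06 = 7.998e+07 m³/yr.
C = 630/7.998e+07 = 7.877e-06 kg/m³ = 0.007877 mg/L = 7.877 µg/L.

7.88 µg/L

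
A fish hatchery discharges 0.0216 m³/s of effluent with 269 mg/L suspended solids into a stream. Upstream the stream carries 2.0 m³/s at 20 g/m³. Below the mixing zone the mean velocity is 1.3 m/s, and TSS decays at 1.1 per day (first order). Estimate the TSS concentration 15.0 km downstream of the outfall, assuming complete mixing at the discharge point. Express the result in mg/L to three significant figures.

19.6 mg/L

After complete mixing, C₀ = (0.0216·269 + 2·20) / 2.022 = 22.66 mg/L.
Travel time t = 1.5e+04 m / 1.3 m/s = 1.154e+04 s = 0.1335 d.
C = 22.66·exp(−1.1·0.1335) = 22.66·0.8634 = 19.56 mg/L.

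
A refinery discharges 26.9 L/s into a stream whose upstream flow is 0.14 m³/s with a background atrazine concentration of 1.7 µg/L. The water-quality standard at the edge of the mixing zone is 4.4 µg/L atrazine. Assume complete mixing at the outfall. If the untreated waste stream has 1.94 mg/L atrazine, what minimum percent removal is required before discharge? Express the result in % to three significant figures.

99.0 %

26.9 L/s = 0.0269 m³/s.
1.7 µg/L = 0.0017 mg/L.
4.4 µg/L = 0.0044 mg/L.
Mass balance: 0.0044·0.1669 = 0.0269·Cₑ + 0.14·0.0017.
Cₑ = (0.0007344 − 0.000238) / 0.0269 = 0.01845 mg/L.
Required removal = 1 − 0.01845/1.94 = 99.05 %.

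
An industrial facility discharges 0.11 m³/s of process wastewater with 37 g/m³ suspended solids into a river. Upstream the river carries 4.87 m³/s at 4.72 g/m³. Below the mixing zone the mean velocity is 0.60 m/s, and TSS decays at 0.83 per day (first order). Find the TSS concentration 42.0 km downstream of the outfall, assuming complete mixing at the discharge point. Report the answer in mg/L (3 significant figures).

2.77 mg/L

After complete mixing, C₀ = (0.11·37 + 4.87·4.72) / 4.98 = 5.433 mg/L.
Travel time t = 4.2e+04 m / 0.60 m/s = 7e+04 s = 0.8102 d.
C = 5.433·exp(−0.83·0.8102) = 5.433·0.5105 = 2.773 mg/L.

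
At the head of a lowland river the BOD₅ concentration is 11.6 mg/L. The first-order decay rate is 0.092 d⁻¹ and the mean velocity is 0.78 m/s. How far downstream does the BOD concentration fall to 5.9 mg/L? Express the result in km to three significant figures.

From C = C₀·e^(−kt), t = ln(C₀/C)/k = ln(11.6/5.9)/0.092 = 0.6761/0.092 = 7.348 d.
Distance = v·t = 0.78 m/s × 6.349e+05 s = 4.952e+05 m = 495.2 km.

495 km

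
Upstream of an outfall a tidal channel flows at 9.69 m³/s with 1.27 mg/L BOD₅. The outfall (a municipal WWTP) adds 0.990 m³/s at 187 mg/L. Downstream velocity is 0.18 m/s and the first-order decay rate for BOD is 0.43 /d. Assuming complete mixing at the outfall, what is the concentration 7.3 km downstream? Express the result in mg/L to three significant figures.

15.1 mg/L

After complete mixing, C₀ = (0.99·187 + 9.69·1.27) / 10.68 = 18.49 mg/L.
Travel time t = 7300 m / 0.18 m/s = 4.056e+04 s = 0.4694 d.
C = 18.49·exp(−0.43·0.4694) = 18.49·0.8172 = 15.11 mg/L.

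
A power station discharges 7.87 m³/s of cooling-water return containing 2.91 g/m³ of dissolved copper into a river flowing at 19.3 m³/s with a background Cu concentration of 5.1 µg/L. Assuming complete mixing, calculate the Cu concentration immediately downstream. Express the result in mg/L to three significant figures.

0.847 mg/L

5.1 µg/L = 0.0051 mg/L.
By mass balance at complete mixing, C = (7.87·2.91 + 19.3·0.0051) / (7.87 + 19.3) = 23/27.17 = 0.8465 mg/L.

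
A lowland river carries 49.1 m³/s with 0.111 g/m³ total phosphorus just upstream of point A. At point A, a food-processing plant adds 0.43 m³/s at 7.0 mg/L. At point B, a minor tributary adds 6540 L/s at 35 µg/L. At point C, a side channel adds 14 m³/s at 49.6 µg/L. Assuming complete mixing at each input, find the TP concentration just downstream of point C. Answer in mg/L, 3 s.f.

After input A: C = (49.1·0.111 + 0.43·7) / 49.53 = 0.1708 mg/L.
6540 L/s = 6.54 m³/s.
35 µg/L = 0.035 mg/L.
After input B: C = (49.53·0.1708 + 6.54·0.035) / 56.07 = 0.155 mg/L.
49.6 µg/L = 0.0496 mg/L.
After input C: C = (56.07·0.155 + 14·0.0496) / 70.07 = 0.1339 mg/L.

0.134 mg/L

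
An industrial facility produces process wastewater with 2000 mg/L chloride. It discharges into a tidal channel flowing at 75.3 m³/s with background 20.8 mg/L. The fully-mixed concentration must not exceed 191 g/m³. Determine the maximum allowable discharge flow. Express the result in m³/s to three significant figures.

7.08 m³/s

Mass balance at complete mixing: C_std·(Q_w + Q_r) = Q_w·C_e + Q_r·C_b.
Rearranging, Q_w = Q_r·(C_std − C_b)/(C_e − C_std) = 75.3·(191 − 20.8) / (2000 − 191) = 7.085 m³/s.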